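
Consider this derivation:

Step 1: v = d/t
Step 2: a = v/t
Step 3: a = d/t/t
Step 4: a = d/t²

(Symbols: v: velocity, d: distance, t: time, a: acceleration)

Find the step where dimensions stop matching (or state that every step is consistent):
No step introduces an error — all steps are dimensionally consistent.

Step 1: v = d/t → LHS [L T^-1], RHS [L T^-1] ✓
Step 2: a = v/t → LHS [L T^-2], RHS [L T^-2] ✓
Step 3: a = d/t/t → LHS [L T^-2], RHS [L T^-2] ✓
Step 4: a = d/t² → LHS [L T^-2], RHS [L T^-2] ✓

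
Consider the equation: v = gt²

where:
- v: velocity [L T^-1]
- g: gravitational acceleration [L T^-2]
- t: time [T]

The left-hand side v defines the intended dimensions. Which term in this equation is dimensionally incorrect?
The right-hand side term gt²

v has dimensions [L T^-1], but gt² has dimensions [L], so the term gt² is dimensionally wrong for v.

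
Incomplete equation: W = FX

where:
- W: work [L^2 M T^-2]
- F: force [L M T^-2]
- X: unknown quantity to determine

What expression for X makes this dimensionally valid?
X = d (distance), dimensions [L]

W has dimensions [L^2 M T^-2]; the rest of the RHS (F) has dimensions [L M T^-2].
So X must have dimensions [L] — X = d (distance).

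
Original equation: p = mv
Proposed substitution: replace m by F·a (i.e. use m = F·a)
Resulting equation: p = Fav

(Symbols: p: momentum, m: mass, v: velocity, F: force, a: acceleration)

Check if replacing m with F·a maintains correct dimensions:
No

[m] = [M] and [F·a] = [L^2 M T^-4]. These differ, so the substitution replaces a quantity by one of different dimensions and the result p = Fav has LHS [L M T^-1] vs RHS [L^3 M T^-5] — inconsistent.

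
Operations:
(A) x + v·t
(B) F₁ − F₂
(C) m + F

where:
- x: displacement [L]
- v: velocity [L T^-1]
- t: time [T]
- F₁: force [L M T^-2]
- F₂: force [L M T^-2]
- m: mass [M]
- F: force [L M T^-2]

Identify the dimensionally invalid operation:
(C) m + F

(A) x + v·t: x [L] and v·t [L] — same dimensions ✓
(B) F₁ − F₂: F₁ [L M T^-2] and F₂ [L M T^-2] — same dimensions ✓
(C) m + F: m [M] and F [L M T^-2] — different dimensions cannot be added/subtracted ✗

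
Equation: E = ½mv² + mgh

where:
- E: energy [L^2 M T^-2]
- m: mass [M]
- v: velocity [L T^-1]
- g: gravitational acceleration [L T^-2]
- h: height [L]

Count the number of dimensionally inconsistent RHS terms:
0

LHS E: [L^2 M T^-2]
- ½mv²: [L^2 M T^-2] ✓
- mgh: [L^2 M T^-2] ✓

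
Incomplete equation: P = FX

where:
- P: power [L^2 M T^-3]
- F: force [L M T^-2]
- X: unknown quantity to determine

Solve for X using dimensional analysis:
X = v (velocity), dimensions [L T^-1]

P has dimensions [L^2 M T^-3]; the rest of the RHS (F) has dimensions [L M T^-2].
So X must have dimensions [L T^-1] — X = v (velocity).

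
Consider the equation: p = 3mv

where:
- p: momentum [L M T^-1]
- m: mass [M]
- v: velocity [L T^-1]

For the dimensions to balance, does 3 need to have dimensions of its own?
No

p has dimensions [L M T^-1] and mv already has dimensions [L M T^-1], so the equation balances without 3 contributing any dimensions. 3 is a pure (dimensionless) number; changing or removing it would not affect dimensional consistency.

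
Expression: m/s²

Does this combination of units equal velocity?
No

The expression m/s² has dimensions [L T^-2], but velocity has dimensions [L T^-1].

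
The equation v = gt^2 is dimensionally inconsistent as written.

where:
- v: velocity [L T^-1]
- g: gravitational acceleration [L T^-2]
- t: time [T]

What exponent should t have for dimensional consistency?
The exponent of t should be 1: v = gt

The LHS v has dimensions [L T^-1]; t has dimensions [T].
As written, the RHS gt^2 (exponent 2 on t) has dimensions [L], which does not match.
With exponent 1, the RHS gt has dimensions [L T^-1], matching the LHS.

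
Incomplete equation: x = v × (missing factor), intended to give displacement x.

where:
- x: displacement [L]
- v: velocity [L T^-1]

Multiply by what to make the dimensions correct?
t (time), dimensions [T]

x has dimensions [L] and v has dimensions [L T^-1].
The missing factor must have dimensions [L] / [L T^-1] = [T], i.e. time (t).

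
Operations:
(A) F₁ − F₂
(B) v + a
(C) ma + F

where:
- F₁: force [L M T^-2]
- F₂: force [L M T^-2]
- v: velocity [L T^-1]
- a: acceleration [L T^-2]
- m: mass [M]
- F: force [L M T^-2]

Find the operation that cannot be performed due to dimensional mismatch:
(B) v + a

(A) F₁ − F₂: F₁ [L M T^-2] and F₂ [L M T^-2] — same dimensions ✓
(B) v + a: v [L T^-1] and a [L T^-2] — different dimensions cannot be added/subtracted ✗
(C) ma + F: ma [L M T^-2] and F [L M T^-2] — same dimensions ✓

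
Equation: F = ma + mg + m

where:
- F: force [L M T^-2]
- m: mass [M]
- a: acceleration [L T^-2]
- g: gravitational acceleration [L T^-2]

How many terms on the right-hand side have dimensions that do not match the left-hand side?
1

LHS F: [L M T^-2]
- ma: [L M T^-2] ✓
- mg: [L M T^-2] ✓
- m: [M] ✗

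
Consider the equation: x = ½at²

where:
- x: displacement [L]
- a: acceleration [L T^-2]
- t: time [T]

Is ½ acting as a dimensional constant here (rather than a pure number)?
No

x has dimensions [L] and at² already has dimensions [L], so the equation balances without ½ contributing any dimensions. ½ is a pure (dimensionless) number; changing or removing it would not affect dimensional consistency.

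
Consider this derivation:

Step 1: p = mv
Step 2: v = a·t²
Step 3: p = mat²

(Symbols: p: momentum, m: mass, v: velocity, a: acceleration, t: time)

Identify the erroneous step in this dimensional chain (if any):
Step 2

Step 1: p = mv → LHS [L M T^-1], RHS [L M T^-1] ✓
Step 2: v = a·t² → LHS [L T^-1], RHS [L] ✗

The first dimensional inconsistency appears in step 2: v = a·t²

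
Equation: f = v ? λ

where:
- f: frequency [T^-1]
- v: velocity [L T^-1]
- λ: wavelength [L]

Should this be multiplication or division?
division (÷): f = v ÷ λ

f [T^-1]; v [L T^-1]; λ [L].
v × λ → [L^2 T^-1] ✗
v ÷ λ → [T^-1] ✓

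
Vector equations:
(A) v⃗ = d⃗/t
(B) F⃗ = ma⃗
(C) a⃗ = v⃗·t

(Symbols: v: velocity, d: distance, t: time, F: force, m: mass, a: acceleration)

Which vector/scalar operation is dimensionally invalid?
(C) a⃗ = v⃗·t

(A) v⃗ = d⃗/t: LHS [L T^-1], RHS [L T^-1] ✓ — displacement (vector) divided by time (scalar)
(B) F⃗ = ma⃗: LHS [L M T^-2], RHS [L M T^-2] ✓ — Force and acceleration are vectors, mass is a scalar
(C) a⃗ = v⃗·t: LHS [L T^-2], RHS [L] ✗ — acceleration is velocity per time; should be v⃗/t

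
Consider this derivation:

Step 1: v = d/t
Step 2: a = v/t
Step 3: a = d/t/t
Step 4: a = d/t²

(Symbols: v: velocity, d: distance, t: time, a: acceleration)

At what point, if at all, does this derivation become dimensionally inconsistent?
No step introduces an error — all steps are dimensionally consistent.

Step 1: v = d/t → LHS [L T^-1], RHS [L T^-1] ✓
Step 2: a = v/t → LHS [L T^-2], RHS [L T^-2] ✓
Step 3: a = d/t/t → LHS [L T^-2], RHS [L T^-2] ✓
Step 4: a = d/t² → LHS [L T^-2], RHS [L T^-2] ✓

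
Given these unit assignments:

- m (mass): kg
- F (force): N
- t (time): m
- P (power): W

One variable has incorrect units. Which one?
t

The variable t (time) should have units s, not m.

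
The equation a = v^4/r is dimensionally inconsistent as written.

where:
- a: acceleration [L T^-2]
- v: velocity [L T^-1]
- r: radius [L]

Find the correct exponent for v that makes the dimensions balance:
The exponent of v should be 2: a = v^2/r

The LHS a has dimensions [L T^-2]; v has dimensions [L T^-1].
As written, the RHS v^4/r (exponent 4 on v) has dimensions [L^3 T^-4], which does not match.
With exponent 2, the RHS v^2/r has dimensions [L T^-2], matching the LHS.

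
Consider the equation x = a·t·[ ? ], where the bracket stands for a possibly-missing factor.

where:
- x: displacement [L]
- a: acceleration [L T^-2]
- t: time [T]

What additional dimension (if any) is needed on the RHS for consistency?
[T] — time (e.g. t)

x has dimensions [L]; a·t has dimensions [L T^-1].
The bracketed factor must supply [L] / [L T^-1] = [T].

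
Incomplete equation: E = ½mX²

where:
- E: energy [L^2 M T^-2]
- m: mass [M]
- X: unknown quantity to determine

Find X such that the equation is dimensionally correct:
X = v (velocity), dimensions [L T^-1]

E has dimensions [L^2 M T^-2]; the rest of the RHS (½m) has dimensions [M].
So X² must have dimensions [L^2 T^-2], i.e. X has dimensions [L T^-1] — X = v (velocity).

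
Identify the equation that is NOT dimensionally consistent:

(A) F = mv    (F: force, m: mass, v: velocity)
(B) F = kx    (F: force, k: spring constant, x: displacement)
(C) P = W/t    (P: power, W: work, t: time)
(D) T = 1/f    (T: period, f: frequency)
(A) F = mv

The equation (A) F = mv is dimensionally incorrect.

LHS (F): [L M T^-2]
RHS (mv): [L M T^-1] ✗

The dimensions do not match. The other three equations balance.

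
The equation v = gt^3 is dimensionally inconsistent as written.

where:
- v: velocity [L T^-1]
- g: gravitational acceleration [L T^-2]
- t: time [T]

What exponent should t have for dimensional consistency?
The exponent of t should be 1: v = gt

The LHS v has dimensions [L T^-1]; t has dimensions [T].
As written, the RHS gt^3 (exponent 3 on t) has dimensions [L T], which does not match.
With exponent 1, the RHS gt has dimensions [L T^-1], matching the LHS.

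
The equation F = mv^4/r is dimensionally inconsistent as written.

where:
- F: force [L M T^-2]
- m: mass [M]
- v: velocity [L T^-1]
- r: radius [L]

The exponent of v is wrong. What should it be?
The exponent of v should be 2: F = mv^2/r

The LHS F has dimensions [L M T^-2]; v has dimensions [L T^-1].
As written, the RHS mv^4/r (exponent 4 on v) has dimensions [L^3 M T^-4], which does not match.
With exponent 2, the RHS mv^2/r has dimensions [L M T^-2], matching the LHS.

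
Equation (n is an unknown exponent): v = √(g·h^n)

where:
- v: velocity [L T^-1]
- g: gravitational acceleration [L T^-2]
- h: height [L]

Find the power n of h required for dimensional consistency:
n = 1

v has dimensions [L T^-1]; h has dimensions [L].
With n = 1: √(g·h^1) has dimensions [L T^-1], matching the LHS ✓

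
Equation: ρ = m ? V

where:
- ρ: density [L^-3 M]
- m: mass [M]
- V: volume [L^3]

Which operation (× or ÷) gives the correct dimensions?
division (÷): ρ = m ÷ V

ρ [L^-3 M]; m [M]; V [L^3].
m × V → [L^3 M] ✗
m ÷ V → [L^-3 M] ✓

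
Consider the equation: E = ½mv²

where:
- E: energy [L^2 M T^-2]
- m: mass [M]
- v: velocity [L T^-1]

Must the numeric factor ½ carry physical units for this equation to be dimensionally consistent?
No

E has dimensions [L^2 M T^-2] and mv² already has dimensions [L^2 M T^-2], so the equation balances without ½ contributing any dimensions. ½ is a pure (dimensionless) number; changing or removing it would not affect dimensional consistency.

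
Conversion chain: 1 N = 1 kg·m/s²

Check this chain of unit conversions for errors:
The chain is correct (no errors).

Correct: Newton is defined as kg·m/s²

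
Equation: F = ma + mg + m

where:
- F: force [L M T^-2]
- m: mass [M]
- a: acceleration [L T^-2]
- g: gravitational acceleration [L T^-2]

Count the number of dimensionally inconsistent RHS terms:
1

LHS F: [L M T^-2]
- ma: [L M T^-2] ✓
- mg: [L M T^-2] ✓
- m: [M] ✗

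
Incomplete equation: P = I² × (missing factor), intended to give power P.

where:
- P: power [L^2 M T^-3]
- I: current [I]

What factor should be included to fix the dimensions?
R (resistance), dimensions [I^-2 L^2 M T^-3]

P has dimensions [L^2 M T^-3] and I² has dimensions [I^2].
The missing factor must have dimensions [L^2 M T^-3] / [I^2] = [I^-2 L^2 M T^-3], i.e. resistance (R).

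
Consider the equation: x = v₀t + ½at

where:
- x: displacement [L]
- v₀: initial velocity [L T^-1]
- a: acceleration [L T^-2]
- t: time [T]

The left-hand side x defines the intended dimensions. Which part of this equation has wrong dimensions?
The term ½at

Checking each RHS term against the LHS:
- v₀t: [L] — matches x [L] ✓
- ½at: [L T^-1] — does NOT match x [L] ✗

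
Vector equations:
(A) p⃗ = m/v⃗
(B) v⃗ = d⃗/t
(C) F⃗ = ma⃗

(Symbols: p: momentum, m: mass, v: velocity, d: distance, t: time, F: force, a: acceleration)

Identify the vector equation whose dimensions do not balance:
(A) p⃗ = m/v⃗

(A) p⃗ = m/v⃗: LHS [L M T^-1], RHS [L^-1 M T] ✗ — momentum is mass times velocity; should be mv⃗ (and division by a vector is undefined)
(B) v⃗ = d⃗/t: LHS [L T^-1], RHS [L T^-1] ✓ — displacement (vector) divided by time (scalar)
(C) F⃗ = ma⃗: LHS [L M T^-2], RHS [L M T^-2] ✓ — Force and acceleration are vectors, mass is a scalar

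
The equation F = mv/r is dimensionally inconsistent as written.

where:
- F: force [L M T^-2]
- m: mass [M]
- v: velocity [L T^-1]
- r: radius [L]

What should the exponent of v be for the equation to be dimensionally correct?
The exponent of v should be 2: F = mv^2/r

The LHS F has dimensions [L M T^-2]; v has dimensions [L T^-1].
As written, the RHS mv/r (exponent 1 on v) has dimensions [M T^-1], which does not match.
With exponent 2, the RHS mv^2/r has dimensions [L M T^-2], matching the LHS.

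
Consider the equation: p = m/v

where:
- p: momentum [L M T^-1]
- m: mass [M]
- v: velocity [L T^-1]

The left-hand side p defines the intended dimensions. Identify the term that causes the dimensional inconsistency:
The right-hand side term m/v

p has dimensions [L M T^-1], but m/v has dimensions [L^-1 M T], so the term m/v is dimensionally wrong for p.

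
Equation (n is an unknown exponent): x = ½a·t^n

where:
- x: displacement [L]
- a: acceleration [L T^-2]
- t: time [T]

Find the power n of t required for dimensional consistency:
n = 2

x has dimensions [L]; t has dimensions [T].
The rest of the RHS has dimensions [L T^-2], so t^n must supply [T^2].
With n = 2: ½a·t^2 has dimensions [L], matching the LHS ✓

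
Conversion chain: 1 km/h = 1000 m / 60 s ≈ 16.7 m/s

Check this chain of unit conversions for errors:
The chain is incorrect (it contains an error).

Incorrect: 1 h = 3600 s, not 60 s (1 km/h ≈ 0.278 m/s)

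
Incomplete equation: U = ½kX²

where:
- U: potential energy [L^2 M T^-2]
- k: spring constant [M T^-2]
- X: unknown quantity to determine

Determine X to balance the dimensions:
X = x (displacement), dimensions [L]

U has dimensions [L^2 M T^-2]; the rest of the RHS (½k) has dimensions [M T^-2].
So X² must have dimensions [L^2], i.e. X has dimensions [L] — X = x (displacement).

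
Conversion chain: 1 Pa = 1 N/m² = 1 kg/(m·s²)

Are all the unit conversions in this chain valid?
The chain is correct (no errors).

Correct: Pascal is Newton per square meter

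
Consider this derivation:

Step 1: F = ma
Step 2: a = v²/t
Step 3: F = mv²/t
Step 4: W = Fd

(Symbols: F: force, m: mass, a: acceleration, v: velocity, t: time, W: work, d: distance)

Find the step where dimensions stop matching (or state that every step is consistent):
Step 2

Step 1: F = ma → LHS [L M T^-2], RHS [L M T^-2] ✓
Step 2: a = v²/t → LHS [L T^-2], RHS [L^2 T^-3] ✗

The first dimensional inconsistency appears in step 2: a = v²/t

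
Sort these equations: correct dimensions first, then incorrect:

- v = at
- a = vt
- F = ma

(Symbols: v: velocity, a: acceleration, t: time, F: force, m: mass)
Dimensionally correct: v = at, F = ma
Dimensionally incorrect: a = vt
Ordered (correct first, then incorrect): v = at, F = ma, a = vt

- v = at: LHS [L T^-1], RHS [L T^-1] → correct ✓
- a = vt: LHS [L T^-2], RHS [L] → incorrect ✗
- F = ma: LHS [L M T^-2], RHS [L M T^-2] → correct ✓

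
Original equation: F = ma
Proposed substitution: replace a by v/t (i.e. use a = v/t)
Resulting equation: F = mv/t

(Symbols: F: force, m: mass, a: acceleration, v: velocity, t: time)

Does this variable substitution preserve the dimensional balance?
Yes

[a] = [L T^-2] and [v/t] = [L T^-2]. These match, so the substitution replaces a quantity by one of the same dimensions and the result F = mv/t has LHS [L M T^-2] vs RHS [L M T^-2] — still consistent.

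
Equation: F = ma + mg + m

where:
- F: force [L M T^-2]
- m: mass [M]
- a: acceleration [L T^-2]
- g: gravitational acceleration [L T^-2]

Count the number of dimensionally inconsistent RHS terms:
1

LHS F: [L M T^-2]
- ma: [L M T^-2] ✓
- mg: [L M T^-2] ✓
- m: [M] ✗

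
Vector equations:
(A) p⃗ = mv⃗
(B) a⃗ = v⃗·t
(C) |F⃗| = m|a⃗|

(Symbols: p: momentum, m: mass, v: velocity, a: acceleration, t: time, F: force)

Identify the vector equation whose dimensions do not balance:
(B) a⃗ = v⃗·t

(A) p⃗ = mv⃗: LHS [L M T^-1], RHS [L M T^-1] ✓ — mass (scalar) times velocity (vector)
(B) a⃗ = v⃗·t: LHS [L T^-2], RHS [L] ✗ — acceleration is velocity per time; should be v⃗/t
(C) |F⃗| = m|a⃗|: LHS [L M T^-2], RHS [L M T^-2] ✓ — magnitudes of vectors are scalars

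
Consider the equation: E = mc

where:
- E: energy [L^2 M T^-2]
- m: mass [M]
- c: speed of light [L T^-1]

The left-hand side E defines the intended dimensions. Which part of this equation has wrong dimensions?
The right-hand side term mc

E has dimensions [L^2 M T^-2], but mc has dimensions [L M T^-1], so the term mc is dimensionally wrong for E.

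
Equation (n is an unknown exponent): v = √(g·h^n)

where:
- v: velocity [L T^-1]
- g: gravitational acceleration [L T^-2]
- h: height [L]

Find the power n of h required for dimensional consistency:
n = 1

v has dimensions [L T^-1]; h has dimensions [L].
With n = 1: √(g·h^1) has dimensions [L T^-1], matching the LHS ✓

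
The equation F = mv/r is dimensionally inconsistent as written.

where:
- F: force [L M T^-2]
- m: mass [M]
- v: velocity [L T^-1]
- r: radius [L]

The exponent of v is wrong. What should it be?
The exponent of v should be 2: F = mv^2/r

The LHS F has dimensions [L M T^-2]; v has dimensions [L T^-1].
As written, the RHS mv/r (exponent 1 on v) has dimensions [M T^-1], which does not match.
With exponent 2, the RHS mv^2/r has dimensions [L M T^-2], matching the LHS.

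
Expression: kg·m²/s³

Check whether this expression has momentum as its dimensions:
No

The expression kg·m²/s³ has dimensions [L^2 M T^-3], but momentum has dimensions [L M T^-1].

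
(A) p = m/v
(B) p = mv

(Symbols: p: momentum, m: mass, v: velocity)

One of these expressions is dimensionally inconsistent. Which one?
(A)

(A) p = m/v: LHS [L M T^-1], RHS [L^-1 M T] ✗
(B) p = mv: LHS [L M T^-1], RHS [L M T^-1] ✓

Expression (A) p = m/v is dimensionally incorrect.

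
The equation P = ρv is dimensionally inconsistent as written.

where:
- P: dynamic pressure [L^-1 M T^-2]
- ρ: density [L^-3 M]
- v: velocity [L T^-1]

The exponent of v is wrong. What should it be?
The exponent of v should be 2: P = ρv^2

The LHS P has dimensions [L^-1 M T^-2]; v has dimensions [L T^-1].
As written, the RHS ρv (exponent 1 on v) has dimensions [L^-2 M T^-1], which does not match.
With exponent 2, the RHS ρv^2 has dimensions [L^-1 M T^-2], matching the LHS.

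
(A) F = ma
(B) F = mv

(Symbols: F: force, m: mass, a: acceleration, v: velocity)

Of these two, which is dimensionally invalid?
(B)

(A) F = ma: LHS [L M T^-2], RHS [L M T^-2] ✓
(B) F = mv: LHS [L M T^-2], RHS [L M T^-1] ✗

Expression (B) F = mv is dimensionally incorrect.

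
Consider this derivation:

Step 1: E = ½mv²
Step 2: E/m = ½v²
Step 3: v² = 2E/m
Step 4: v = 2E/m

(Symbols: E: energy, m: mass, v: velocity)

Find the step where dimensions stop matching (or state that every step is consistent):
Step 4

Step 1: E = ½mv² → LHS [L^2 M T^-2], RHS [L^2 M T^-2] ✓
Step 2: E/m = ½v² → LHS [L^2 T^-2], RHS [L^2 T^-2] ✓
Step 3: v² = 2E/m → LHS [L^2 T^-2], RHS [L^2 T^-2] ✓
Step 4: v = 2E/m → LHS [L T^-1], RHS [L^2 T^-2] ✗

The first dimensional inconsistency appears in step 4: v = 2E/m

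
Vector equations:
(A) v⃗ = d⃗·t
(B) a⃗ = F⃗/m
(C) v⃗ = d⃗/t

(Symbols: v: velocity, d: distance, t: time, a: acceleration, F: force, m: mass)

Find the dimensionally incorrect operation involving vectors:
(A) v⃗ = d⃗·t

(A) v⃗ = d⃗·t: LHS [L T^-1], RHS [L T] ✗ — velocity is displacement per time; should be d⃗/t
(B) a⃗ = F⃗/m: LHS [L T^-2], RHS [L T^-2] ✓ — force (vector) divided by mass (scalar)
(C) v⃗ = d⃗/t: LHS [L T^-1], RHS [L T^-1] ✓ — displacement (vector) divided by time (scalar)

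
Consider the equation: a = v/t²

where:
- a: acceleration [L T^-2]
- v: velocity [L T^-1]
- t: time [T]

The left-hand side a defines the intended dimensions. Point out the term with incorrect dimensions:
The right-hand side term v/t²

a has dimensions [L T^-2], but v/t² has dimensions [L T^-3], so the term v/t² is dimensionally wrong for a.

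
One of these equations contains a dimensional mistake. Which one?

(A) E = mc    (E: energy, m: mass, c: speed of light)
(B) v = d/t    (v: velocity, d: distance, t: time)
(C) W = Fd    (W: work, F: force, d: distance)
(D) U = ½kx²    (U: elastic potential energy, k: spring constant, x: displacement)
(A) E = mc

The equation (A) E = mc is dimensionally incorrect.

LHS (E): [L^2 M T^-2]
RHS (mc): [L M T^-1] ✗

The dimensions do not match. The other three equations balance.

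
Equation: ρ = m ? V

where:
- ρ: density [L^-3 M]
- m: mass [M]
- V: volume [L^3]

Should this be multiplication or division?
division (÷): ρ = m ÷ V

ρ [L^-3 M]; m [M]; V [L^3].
m × V → [L^3 M] ✗
m ÷ V → [L^-3 M] ✓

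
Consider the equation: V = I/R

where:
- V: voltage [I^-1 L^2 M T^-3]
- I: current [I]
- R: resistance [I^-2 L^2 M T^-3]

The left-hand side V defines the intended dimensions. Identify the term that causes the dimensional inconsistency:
The right-hand side term I/R

V has dimensions [I^-1 L^2 M T^-3], but I/R has dimensions [I^3 L^-2 M^-1 T^3], so the term I/R is dimensionally wrong for V.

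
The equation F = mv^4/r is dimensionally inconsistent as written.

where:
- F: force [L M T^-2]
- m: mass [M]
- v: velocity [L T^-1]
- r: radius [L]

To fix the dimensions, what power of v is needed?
The exponent of v should be 2: F = mv^2/r

The LHS F has dimensions [L M T^-2]; v has dimensions [L T^-1].
As written, the RHS mv^4/r (exponent 4 on v) has dimensions [L^3 M T^-4], which does not match.
With exponent 2, the RHS mv^2/r has dimensions [L M T^-2], matching the LHS.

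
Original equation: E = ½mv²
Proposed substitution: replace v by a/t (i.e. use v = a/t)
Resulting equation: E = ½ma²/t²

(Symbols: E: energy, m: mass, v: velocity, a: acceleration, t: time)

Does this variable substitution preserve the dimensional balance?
No

[v] = [L T^-1] and [a/t] = [L T^-3]. These differ, so the substitution replaces a quantity by one of different dimensions and the result E = ½ma²/t² has LHS [L^2 M T^-2] vs RHS [L^2 M T^-6] — inconsistent.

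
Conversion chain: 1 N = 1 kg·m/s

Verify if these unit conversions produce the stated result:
The chain is incorrect (it contains an error).

Incorrect: Newton is kg·m/s², not kg·m/s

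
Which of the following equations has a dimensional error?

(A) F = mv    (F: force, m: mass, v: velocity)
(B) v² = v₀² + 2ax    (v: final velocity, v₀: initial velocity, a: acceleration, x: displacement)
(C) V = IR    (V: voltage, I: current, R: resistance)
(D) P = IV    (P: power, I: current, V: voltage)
(A) F = mv

The equation (A) F = mv is dimensionally incorrect.

LHS (F): [L M T^-2]
RHS (mv): [L M T^-1] ✗

The dimensions do not match. The other three equations balance.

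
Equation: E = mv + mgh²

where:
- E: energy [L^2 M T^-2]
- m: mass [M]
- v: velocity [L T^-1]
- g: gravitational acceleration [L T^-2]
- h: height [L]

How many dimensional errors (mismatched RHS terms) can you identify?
2

LHS E: [L^2 M T^-2]
- mv: [L M T^-1] ✗
- mgh²: [L^3 M T^-2] ✗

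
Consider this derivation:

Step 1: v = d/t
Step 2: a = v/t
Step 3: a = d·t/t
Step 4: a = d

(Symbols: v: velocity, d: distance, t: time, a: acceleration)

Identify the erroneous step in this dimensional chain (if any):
Step 3

Step 1: v = d/t → LHS [L T^-1], RHS [L T^-1] ✓
Step 2: a = v/t → LHS [L T^-2], RHS [L T^-2] ✓
Step 3: a = d·t/t → LHS [L T^-2], RHS [L] ✗

The first dimensional inconsistency appears in step 3: a = d·t/t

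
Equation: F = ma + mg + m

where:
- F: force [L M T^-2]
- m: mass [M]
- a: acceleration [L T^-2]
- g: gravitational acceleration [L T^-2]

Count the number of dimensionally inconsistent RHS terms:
1

LHS F: [L M T^-2]
- ma: [L M T^-2] ✓
- mg: [L M T^-2] ✓
- m: [M] ✗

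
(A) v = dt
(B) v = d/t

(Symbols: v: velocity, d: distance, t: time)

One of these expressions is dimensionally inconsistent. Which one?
(A)

(A) v = dt: LHS [L T^-1], RHS [L T] ✗
(B) v = d/t: LHS [L T^-1], RHS [L T^-1] ✓

Expression (A) v = dt is dimensionally incorrect.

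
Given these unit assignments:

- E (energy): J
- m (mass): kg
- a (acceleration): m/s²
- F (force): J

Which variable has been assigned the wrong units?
F

The variable F (force) should have units N, not J.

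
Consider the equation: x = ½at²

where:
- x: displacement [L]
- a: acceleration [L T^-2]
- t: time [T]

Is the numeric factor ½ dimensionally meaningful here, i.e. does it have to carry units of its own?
No

x has dimensions [L] and at² already has dimensions [L], so the equation balances without ½ contributing any dimensions. ½ is a pure (dimensionless) number; changing or removing it would not affect dimensional consistency.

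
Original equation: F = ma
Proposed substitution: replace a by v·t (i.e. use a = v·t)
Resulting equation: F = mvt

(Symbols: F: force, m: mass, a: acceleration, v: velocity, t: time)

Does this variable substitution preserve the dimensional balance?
No

[a] = [L T^-2] and [v·t] = [L]. These differ, so the substitution replaces a quantity by one of different dimensions and the result F = mvt has LHS [L M T^-2] vs RHS [L M] — inconsistent.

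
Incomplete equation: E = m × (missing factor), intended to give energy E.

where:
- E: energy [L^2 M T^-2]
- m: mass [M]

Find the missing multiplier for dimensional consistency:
v² (velocity squared), dimensions [L^2 T^-2]

E has dimensions [L^2 M T^-2] and m has dimensions [M].
The missing factor must have dimensions [L^2 M T^-2] / [M] = [L^2 T^-2], i.e. velocity squared (v²).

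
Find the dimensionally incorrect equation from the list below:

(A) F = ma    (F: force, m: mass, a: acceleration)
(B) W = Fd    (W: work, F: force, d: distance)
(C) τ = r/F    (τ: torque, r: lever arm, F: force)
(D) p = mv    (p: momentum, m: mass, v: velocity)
(C) τ = r/F

The equation (C) τ = r/F is dimensionally incorrect.

LHS (τ): [L^2 M T^-2]
RHS (r/F): [M^-1 T^2] ✗

The dimensions do not match. The other three equations balance.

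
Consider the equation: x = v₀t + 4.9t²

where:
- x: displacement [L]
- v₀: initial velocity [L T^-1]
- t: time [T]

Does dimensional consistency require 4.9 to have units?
Yes

x has dimensions [L], while t² alone has dimensions [T^2]. For the equation to balance, the factor 4.9 must carry dimensions [L T^-2] — it is a dimensional constant (a numerical value of a physical quantity with its units suppressed), not a pure number.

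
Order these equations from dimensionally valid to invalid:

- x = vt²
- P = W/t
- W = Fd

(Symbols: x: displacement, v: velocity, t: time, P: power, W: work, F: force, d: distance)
Dimensionally correct: P = W/t, W = Fd
Dimensionally incorrect: x = vt²
Ordered (correct first, then incorrect): P = W/t, W = Fd, x = vt²

- x = vt²: LHS [L], RHS [L T] → incorrect ✗
- P = W/t: LHS [L^2 M T^-3], RHS [L^2 M T^-3] → correct ✓
- W = Fd: LHS [L^2 M T^-2], RHS [L^2 M T^-2] → correct ✓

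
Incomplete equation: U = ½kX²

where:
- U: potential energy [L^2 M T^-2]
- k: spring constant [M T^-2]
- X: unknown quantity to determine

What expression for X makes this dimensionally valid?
X = x (displacement), dimensions [L]

U has dimensions [L^2 M T^-2]; the rest of the RHS (½k) has dimensions [M T^-2].
So X² must have dimensions [L^2], i.e. X has dimensions [L] — X = x (displacement).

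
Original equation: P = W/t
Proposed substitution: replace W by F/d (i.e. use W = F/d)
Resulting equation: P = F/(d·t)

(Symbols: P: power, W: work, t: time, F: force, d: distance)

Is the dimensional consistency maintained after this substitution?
No

[W] = [L^2 M T^-2] and [F/d] = [M T^-2]. These differ, so the substitution replaces a quantity by one of different dimensions and the result P = F/(d·t) has LHS [L^2 M T^-3] vs RHS [M T^-3] — inconsistent.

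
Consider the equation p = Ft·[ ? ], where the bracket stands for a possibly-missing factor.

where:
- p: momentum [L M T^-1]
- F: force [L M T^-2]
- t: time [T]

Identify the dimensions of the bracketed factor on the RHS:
Nothing is missing — the bracketed factor must be dimensionless.

p has dimensions [L M T^-1] and Ft already has dimensions [L M T^-1], so p = Ft is dimensionally complete.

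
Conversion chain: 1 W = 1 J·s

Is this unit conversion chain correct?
The chain is incorrect (it contains an error).

Incorrect: Watt is J/s, not J·s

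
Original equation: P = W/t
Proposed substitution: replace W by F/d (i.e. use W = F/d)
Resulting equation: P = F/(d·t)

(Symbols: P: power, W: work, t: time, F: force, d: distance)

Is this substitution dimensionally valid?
No

[W] = [L^2 M T^-2] and [F/d] = [M T^-2]. These differ, so the substitution replaces a quantity by one of different dimensions and the result P = F/(d·t) has LHS [L^2 M T^-3] vs RHS [M T^-3] — inconsistent.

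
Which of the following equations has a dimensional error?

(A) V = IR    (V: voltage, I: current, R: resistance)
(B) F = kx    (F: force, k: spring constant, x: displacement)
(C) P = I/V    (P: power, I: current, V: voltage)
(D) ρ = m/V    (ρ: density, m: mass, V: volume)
(C) P = I/V

The equation (C) P = I/V is dimensionally incorrect.

LHS (P): [L^2 M T^-3]
RHS (I/V): [I^2 L^-2 M^-1 T^3] ✗

The dimensions do not match. The other three equations balance.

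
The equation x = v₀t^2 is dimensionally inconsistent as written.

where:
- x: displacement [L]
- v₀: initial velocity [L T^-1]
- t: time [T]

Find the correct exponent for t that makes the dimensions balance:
The exponent of t should be 1: x = v₀t

The LHS x has dimensions [L]; t has dimensions [T].
As written, the RHS v₀t^2 (exponent 2 on t) has dimensions [L T], which does not match.
With exponent 1, the RHS v₀t has dimensions [L], matching the LHS.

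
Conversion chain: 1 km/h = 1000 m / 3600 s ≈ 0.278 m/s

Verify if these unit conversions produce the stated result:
The chain is correct (no errors).

Correct: 1 km = 1000 m, 1 h = 3600 s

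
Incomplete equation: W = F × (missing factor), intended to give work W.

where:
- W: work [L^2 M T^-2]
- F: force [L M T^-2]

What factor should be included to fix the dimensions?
d (distance), dimensions [L]

W has dimensions [L^2 M T^-2] and F has dimensions [L M T^-2].
The missing factor must have dimensions [L^2 M T^-2] / [L M T^-2] = [L], i.e. distance (d).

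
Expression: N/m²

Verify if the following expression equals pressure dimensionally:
Yes

The expression N/m² has dimensions [L^-1 M T^-2], which is exactly pressure [L^-1 M T^-2].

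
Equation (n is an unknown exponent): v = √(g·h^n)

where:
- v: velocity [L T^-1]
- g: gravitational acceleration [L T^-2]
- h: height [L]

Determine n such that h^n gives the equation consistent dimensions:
n = 1

v has dimensions [L T^-1]; h has dimensions [L].
With n = 1: √(g·h^1) has dimensions [L T^-1], matching the LHS ✓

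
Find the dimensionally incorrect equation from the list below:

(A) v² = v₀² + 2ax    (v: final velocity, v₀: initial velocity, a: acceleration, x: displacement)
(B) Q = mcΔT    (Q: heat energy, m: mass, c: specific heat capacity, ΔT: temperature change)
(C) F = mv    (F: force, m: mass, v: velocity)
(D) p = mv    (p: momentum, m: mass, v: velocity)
(C) F = mv

The equation (C) F = mv is dimensionally incorrect.

LHS (F): [L M T^-2]
RHS (mv): [L M T^-1] ✗

The dimensions do not match. The other three equations balance.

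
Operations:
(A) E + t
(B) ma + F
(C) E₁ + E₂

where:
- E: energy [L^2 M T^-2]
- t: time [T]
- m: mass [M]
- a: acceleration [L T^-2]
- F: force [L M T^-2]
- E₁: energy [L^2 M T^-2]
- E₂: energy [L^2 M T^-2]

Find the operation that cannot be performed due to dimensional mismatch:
(A) E + t

(A) E + t: E [L^2 M T^-2] and t [T] — different dimensions cannot be added/subtracted ✗
(B) ma + F: ma [L M T^-2] and F [L M T^-2] — same dimensions ✓
(C) E₁ + E₂: E₁ [L^2 M T^-2] and E₂ [L^2 M T^-2] — same dimensions ✓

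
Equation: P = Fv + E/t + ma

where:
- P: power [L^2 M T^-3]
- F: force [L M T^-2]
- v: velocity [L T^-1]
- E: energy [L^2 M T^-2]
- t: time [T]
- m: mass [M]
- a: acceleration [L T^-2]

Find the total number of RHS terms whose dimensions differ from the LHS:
1

LHS P: [L^2 M T^-3]
- Fv: [L^2 M T^-3] ✓
- E/t: [L^2 M T^-3] ✓
- ma: [L M T^-2] ✗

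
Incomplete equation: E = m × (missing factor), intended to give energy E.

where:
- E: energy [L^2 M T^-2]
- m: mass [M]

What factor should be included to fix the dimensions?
v² (velocity squared), dimensions [L^2 T^-2]

E has dimensions [L^2 M T^-2] and m has dimensions [M].
The missing factor must have dimensions [L^2 M T^-2] / [M] = [L^2 T^-2], i.e. velocity squared (v²).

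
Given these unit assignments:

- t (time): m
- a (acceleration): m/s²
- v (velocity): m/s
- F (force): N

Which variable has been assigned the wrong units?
t

The variable t (time) should have units s, not m.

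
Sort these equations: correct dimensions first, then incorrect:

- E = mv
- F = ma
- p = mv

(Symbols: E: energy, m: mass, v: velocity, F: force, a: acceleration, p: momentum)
Dimensionally correct: F = ma, p = mv
Dimensionally incorrect: E = mv
Ordered (correct first, then incorrect): F = ma, p = mv, E = mv

- E = mv: LHS [L^2 M T^-2], RHS [L M T^-1] → incorrect ✗
- F = ma: LHS [L M T^-2], RHS [L M T^-2] → correct ✓
- p = mv: LHS [L M T^-1], RHS [L M T^-1] → correct ✓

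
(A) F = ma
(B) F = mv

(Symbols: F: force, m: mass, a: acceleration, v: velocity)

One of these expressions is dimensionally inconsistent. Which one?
(B)

(A) F = ma: LHS [L M T^-2], RHS [L M T^-2] ✓
(B) F = mv: LHS [L M T^-2], RHS [L M T^-1] ✗

Expression (B) F = mv is dimensionally incorrect.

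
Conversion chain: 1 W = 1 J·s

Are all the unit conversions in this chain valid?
The chain is incorrect (it contains an error).

Incorrect: Watt is J/s, not J·s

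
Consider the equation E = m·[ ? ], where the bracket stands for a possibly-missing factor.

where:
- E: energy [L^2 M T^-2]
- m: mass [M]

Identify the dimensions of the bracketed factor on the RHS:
[L^2 T^-2] — velocity squared (e.g. v²)

E has dimensions [L^2 M T^-2]; m has dimensions [M].
The bracketed factor must supply [L^2 M T^-2] / [M] = [L^2 T^-2].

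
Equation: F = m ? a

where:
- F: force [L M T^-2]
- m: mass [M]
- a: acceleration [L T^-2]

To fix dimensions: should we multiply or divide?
multiplication (×): F = m × a

F [L M T^-2]; m [M]; a [L T^-2].
m × a → [L M T^-2] ✓
m ÷ a → [L^-1 M T^2] ✗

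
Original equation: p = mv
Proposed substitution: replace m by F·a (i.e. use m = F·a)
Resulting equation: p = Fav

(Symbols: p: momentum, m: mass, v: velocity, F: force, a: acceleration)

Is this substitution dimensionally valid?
No

[m] = [M] and [F·a] = [L^2 M T^-4]. These differ, so the substitution replaces a quantity by one of different dimensions and the result p = Fav has LHS [L M T^-1] vs RHS [L^3 M T^-5] — inconsistent.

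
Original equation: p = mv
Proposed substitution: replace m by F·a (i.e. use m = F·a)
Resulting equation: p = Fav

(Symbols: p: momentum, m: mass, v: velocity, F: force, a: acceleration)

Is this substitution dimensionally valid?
No

[m] = [M] and [F·a] = [L^2 M T^-4]. These differ, so the substitution replaces a quantity by one of different dimensions and the result p = Fav has LHS [L M T^-1] vs RHS [L^3 M T^-5] — inconsistent.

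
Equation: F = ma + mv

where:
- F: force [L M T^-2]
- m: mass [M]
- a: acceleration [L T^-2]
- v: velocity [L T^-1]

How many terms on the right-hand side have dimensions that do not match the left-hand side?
1

LHS F: [L M T^-2]
- ma: [L M T^-2] ✓
- mv: [L M T^-1] ✗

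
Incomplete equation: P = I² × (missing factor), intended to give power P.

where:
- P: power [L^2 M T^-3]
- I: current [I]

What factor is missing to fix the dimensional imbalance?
R (resistance), dimensions [I^-2 L^2 M T^-3]

P has dimensions [L^2 M T^-3] and I² has dimensions [I^2].
The missing factor must have dimensions [L^2 M T^-3] / [I^2] = [I^-2 L^2 M T^-3], i.e. resistance (R).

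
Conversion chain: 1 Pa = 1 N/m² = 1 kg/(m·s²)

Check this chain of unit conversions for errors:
The chain is correct (no errors).

Correct: Pascal is Newton per square meter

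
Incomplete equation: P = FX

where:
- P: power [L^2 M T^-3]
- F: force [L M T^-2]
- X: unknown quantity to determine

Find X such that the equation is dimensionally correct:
X = v (velocity), dimensions [L T^-1]

P has dimensions [L^2 M T^-3]; the rest of the RHS (F) has dimensions [L M T^-2].
So X must have dimensions [L T^-1] — X = v (velocity).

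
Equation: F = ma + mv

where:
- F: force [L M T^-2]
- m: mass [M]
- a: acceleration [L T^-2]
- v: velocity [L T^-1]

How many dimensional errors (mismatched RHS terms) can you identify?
1

LHS F: [L M T^-2]
- ma: [L M T^-2] ✓
- mv: [L M T^-1] ✗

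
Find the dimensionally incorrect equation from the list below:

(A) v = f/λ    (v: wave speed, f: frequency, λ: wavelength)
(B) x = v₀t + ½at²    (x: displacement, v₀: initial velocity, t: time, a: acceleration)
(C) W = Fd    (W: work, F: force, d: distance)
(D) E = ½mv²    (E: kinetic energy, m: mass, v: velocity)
(A) v = f/λ

The equation (A) v = f/λ is dimensionally incorrect.

LHS (v): [L T^-1]
RHS (f/λ): [L^-1 T^-1] ✗

The dimensions do not match. The other three equations balance.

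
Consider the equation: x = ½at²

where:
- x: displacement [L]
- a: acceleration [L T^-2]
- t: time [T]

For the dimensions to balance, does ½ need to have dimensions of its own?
No

x has dimensions [L] and at² already has dimensions [L], so the equation balances without ½ contributing any dimensions. ½ is a pure (dimensionless) number; changing or removing it would not affect dimensional consistency.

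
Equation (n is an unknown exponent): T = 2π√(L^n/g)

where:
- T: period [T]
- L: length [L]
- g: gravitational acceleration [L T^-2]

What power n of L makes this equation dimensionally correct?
n = 1

T has dimensions [T]; L has dimensions [L].
With n = 1: 2π√(L^1/g) has dimensions [T], matching the LHS ✓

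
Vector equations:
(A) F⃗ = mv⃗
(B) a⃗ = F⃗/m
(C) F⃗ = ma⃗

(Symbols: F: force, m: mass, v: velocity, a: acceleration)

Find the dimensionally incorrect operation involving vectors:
(A) F⃗ = mv⃗

(A) F⃗ = mv⃗: LHS [L M T^-2], RHS [L M T^-1] ✗ — mass times velocity is momentum, not force; should be ma⃗
(B) a⃗ = F⃗/m: LHS [L T^-2], RHS [L T^-2] ✓ — force (vector) divided by mass (scalar)
(C) F⃗ = ma⃗: LHS [L M T^-2], RHS [L M T^-2] ✓ — Force and acceleration are vectors, mass is a scalar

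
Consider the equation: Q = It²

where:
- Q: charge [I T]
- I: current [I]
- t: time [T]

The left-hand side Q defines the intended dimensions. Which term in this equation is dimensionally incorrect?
The right-hand side term It²

Q has dimensions [I T], but It² has dimensions [I T^2], so the term It² is dimensionally wrong for Q.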